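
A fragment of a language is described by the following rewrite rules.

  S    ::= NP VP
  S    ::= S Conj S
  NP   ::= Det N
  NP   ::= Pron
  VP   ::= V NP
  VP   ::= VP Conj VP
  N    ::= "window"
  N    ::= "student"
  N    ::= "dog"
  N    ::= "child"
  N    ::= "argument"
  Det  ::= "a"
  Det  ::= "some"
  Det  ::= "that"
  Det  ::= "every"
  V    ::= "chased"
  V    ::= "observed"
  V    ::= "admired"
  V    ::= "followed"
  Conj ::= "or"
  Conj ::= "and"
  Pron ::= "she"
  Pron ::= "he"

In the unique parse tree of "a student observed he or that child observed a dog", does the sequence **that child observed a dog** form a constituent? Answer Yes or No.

Yes

[S [S [NP [Det a] [N student]] [VP [V observed] [NP [Pron he]]]] [Conj or] [S [NP [Det that] [N child]] [VP [V observed] [NP [Det a] [N dog]]]]]
The words 'that child observed a dog' are exhaustively dominated by a single S node (built by S → NP VP), so they form a constituent.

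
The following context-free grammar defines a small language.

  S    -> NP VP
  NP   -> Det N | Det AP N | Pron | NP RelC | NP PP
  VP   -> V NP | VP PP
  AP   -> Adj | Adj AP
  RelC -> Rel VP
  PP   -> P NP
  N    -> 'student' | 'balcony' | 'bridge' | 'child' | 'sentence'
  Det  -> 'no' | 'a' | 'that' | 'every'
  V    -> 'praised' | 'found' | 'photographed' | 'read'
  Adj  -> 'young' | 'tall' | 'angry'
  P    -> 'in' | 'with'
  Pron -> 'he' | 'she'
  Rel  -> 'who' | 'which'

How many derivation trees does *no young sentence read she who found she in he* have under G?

4

Two of the 4 distinct bracketings:
[S [NP [Det no] [AP [Adj young]] [N sentence]] [VP [V read] [NP [NP [Pron she]] [RelC [Rel who] [VP [V found] [NP [NP [Pron she]] [PP [P in] [NP [Pron he]]]]]]]]]
[S [NP [Det no] [AP [Adj young]] [N sentence]] [VP [V read] [NP [NP [Pron she]] [RelC [Rel who] [VP [VP [V found] [NP [Pron she]]] [PP [P in] [NP [Pron he]]]]]]]]
The difference turns on whether NP → NP PP is used at the relevant span, versus an alternative expansion of NP.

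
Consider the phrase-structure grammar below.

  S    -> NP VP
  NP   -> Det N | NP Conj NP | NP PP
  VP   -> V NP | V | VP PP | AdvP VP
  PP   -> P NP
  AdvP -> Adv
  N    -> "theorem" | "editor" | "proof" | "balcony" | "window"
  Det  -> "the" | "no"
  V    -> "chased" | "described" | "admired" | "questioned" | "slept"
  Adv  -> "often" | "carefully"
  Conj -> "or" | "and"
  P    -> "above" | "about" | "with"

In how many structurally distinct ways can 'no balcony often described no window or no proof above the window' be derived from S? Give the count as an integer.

4

Two of the 4 distinct bracketings:
[S [NP [Det no] [N balcony]] [VP [VP [AdvP [Adv often]] [VP [V described] [NP [NP [Det no] [N window]] [Conj or] [NP [Det no] [N proof]]]]] [PP [P above] [NP [Det the] [N window]]]]]
[S [NP [Det no] [N balcony]] [VP [AdvP [Adv often]] [VP [V described] [NP [NP [Det no] [N window]] [Conj or] [NP [NP [Det no] [N proof]] [PP [P above] [NP [Det the] [N window]]]]]]]]
The difference turns on whether NP → NP PP is used at the relevant span, versus an alternative expansion of NP.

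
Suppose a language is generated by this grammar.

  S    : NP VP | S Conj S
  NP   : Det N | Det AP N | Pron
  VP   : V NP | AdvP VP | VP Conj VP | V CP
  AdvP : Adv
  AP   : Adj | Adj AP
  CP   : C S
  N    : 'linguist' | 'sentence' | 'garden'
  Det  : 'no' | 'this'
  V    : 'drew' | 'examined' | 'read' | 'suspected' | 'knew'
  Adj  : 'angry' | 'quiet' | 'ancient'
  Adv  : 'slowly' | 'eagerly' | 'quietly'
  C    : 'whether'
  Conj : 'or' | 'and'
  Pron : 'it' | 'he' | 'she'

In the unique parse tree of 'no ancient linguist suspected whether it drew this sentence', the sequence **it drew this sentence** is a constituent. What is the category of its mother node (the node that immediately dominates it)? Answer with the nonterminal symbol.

CP

S
  NP
    Det: no
    AP
      Adj: ancient
    N: linguist
  VP
    V: suspected
    CP
      C: whether
      S
        NP
          Pron: it
        VP
          V: drew
          NP
            Det: this
            N: sentence
The span 'it drew this sentence' is the S node built by S → NP VP.
Its mother is the CP built by CP → C S.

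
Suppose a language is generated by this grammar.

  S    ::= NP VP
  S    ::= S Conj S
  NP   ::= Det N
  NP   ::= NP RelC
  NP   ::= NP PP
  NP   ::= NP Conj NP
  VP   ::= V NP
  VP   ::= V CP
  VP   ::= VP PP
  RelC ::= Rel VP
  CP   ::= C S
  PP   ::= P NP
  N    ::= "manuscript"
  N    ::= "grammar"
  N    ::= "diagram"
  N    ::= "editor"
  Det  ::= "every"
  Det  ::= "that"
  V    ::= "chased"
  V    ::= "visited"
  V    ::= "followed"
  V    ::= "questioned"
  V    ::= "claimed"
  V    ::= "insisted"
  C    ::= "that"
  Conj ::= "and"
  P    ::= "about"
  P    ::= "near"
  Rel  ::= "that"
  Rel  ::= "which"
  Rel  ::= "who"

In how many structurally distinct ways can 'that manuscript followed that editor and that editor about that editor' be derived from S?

3

Two of the 3 distinct bracketings:
[S [NP [Det that] [N manuscript]] [VP [V followed] [NP [NP [NP [Det that] [N editor]] [Conj and] [NP [Det that] [N editor]]] [PP [P about] [NP [Det that] [N editor]]]]]]
[S [NP [Det that] [N manuscript]] [VP [V followed] [NP [NP [Det that] [N editor]] [Conj and] [NP [NP [Det that] [N editor]] [PP [P about] [NP [Det that] [N editor]]]]]]]
The trees differ in how a recursive rule is bracketed over the same span.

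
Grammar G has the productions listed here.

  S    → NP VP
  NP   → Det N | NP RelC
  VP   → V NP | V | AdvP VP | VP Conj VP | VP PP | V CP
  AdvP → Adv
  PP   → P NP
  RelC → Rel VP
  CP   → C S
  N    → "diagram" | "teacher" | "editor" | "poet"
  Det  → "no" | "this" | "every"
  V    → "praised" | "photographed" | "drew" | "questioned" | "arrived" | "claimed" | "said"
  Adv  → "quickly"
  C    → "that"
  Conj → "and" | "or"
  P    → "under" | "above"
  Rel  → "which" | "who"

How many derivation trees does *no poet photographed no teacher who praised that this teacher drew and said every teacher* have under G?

3

Two of the 3 distinct bracketings:
[S [NP [Det no] [N poet]] [VP [V photographed] [NP [NP [Det no] [N teacher]] [RelC [Rel who] [VP [VP [V praised] [CP [C that] [S [NP [Det this] [N teacher]] [VP [V drew]]]]] [Conj and] [VP [V said] [NP [Det every] [N teacher]]]]]]]]
[S [NP [Det no] [N poet]] [VP [V photographed] [NP [NP [Det no] [N teacher]] [RelC [Rel who] [VP [V praised] [CP [C that] [S [NP [Det this] [N teacher]] [VP [VP [V drew]] [Conj and] [VP [V said] [NP [Det every] [N teacher]]]]]]]]]]]
The trees differ in how a recursive rule is bracketed over the same span.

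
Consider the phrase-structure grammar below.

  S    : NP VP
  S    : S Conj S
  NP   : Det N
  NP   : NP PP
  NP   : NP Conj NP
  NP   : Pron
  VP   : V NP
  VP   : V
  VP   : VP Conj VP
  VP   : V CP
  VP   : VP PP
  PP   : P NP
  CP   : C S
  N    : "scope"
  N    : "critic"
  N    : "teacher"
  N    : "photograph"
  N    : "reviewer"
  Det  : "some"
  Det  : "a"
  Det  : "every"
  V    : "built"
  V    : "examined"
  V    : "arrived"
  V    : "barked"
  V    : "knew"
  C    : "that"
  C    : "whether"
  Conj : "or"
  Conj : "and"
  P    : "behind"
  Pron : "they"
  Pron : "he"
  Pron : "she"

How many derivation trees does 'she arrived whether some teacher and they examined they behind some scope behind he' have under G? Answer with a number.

9

Two of the 9 distinct bracketings:
[S [NP [Pron she]] [VP [V arrived] [CP [C whether] [S [NP [NP [Det some] [N teacher]] [Conj and] [NP [Pron they]]] [VP [V examined] [NP [NP [Pron they]] [PP [P behind] [NP [NP [Det some] [N scope]] [PP [P behind] [NP [Pron he]]]]]]]]]]]
[S [NP [Pron she]] [VP [V arrived] [CP [C whether] [S [NP [NP [Det some] [N teacher]] [Conj and] [NP [Pron they]]] [VP [V examined] [NP [NP [NP [Pron they]] [PP [P behind] [NP [Det some] [N scope]]]] [PP [P behind] [NP [Pron he]]]]]]]]]
The trees differ in how a recursive rule is bracketed over the same span.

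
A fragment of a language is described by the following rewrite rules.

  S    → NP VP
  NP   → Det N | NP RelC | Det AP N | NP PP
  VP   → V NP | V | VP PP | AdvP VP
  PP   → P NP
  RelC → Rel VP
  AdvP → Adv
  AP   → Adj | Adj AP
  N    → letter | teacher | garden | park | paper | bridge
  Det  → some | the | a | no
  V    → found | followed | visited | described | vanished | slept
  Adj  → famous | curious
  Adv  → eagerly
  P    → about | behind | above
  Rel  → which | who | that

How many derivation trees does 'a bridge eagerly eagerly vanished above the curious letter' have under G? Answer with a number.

3

Two of the 3 distinct bracketings:
[S [NP [Det a] [N bridge]] [VP [VP [AdvP [Adv eagerly]] [VP [AdvP [Adv eagerly]] [VP [V vanished]]]] [PP [P above] [NP [Det the] [AP [Adj curious]] [N letter]]]]]
[S [NP [Det a] [N bridge]] [VP [AdvP [Adv eagerly]] [VP [VP [AdvP [Adv eagerly]] [VP [V vanished]]] [PP [P above] [NP [Det the] [AP [Adj curious]] [N letter]]]]]]
The trees differ in how a recursive rule is bracketed over the same span.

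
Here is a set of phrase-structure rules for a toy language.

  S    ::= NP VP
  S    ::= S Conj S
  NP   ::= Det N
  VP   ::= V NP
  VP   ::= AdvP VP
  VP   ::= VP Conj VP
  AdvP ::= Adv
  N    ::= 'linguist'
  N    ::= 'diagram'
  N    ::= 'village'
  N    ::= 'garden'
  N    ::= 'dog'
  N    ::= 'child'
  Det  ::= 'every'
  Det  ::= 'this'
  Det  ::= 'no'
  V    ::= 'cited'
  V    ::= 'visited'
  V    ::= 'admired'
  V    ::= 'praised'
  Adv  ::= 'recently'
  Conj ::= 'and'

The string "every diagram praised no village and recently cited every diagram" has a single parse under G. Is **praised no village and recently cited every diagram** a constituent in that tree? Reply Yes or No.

[S [NP [Det every] [N diagram]] [VP [VP [V praised] [NP [Det no] [N village]]] [Conj and] [VP [AdvP [Adv recently]] [VP [V cited] [NP [Det every] [N diagram]]]]]]
The words 'praised no village and recently cited every diagram' are exhaustively dominated by a single VP node (built by VP → VP Conj VP), so they form a constituent.

Yes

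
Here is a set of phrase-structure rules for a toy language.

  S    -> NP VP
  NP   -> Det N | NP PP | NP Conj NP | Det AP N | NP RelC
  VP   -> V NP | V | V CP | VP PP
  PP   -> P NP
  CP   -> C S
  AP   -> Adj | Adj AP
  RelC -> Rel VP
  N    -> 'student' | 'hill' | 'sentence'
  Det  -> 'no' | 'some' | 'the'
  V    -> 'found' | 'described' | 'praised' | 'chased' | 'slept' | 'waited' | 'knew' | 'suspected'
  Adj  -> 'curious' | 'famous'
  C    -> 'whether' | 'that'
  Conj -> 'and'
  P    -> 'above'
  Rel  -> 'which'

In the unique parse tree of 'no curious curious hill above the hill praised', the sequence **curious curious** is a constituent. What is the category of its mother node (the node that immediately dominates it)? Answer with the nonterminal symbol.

NP

[S [NP [NP [Det no] [AP [Adj curious] [AP [Adj curious]]] [N hill]] [PP [P above] [NP [Det the] [N hill]]]] [VP [V praised]]]
The span 'curious curious' is the AP node built by AP → Adj AP.
Its mother is the NP built by NP → Det AP N.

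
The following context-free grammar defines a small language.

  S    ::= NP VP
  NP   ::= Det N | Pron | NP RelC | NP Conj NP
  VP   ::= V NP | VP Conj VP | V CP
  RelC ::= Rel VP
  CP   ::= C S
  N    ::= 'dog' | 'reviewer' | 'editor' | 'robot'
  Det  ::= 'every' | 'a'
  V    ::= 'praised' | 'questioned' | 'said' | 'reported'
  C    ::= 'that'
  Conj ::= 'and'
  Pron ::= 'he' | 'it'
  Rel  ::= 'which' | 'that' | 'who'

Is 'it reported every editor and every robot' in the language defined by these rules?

S
  NP
    Pron: it
  VP
    V: reported
    NP
      NP
        Det: every
        N: editor
      Conj: and
      NP
        Det: every
        N: robot
Each bracket corresponds to one application of a listed rule, so the string is derivable from S.

Grammatical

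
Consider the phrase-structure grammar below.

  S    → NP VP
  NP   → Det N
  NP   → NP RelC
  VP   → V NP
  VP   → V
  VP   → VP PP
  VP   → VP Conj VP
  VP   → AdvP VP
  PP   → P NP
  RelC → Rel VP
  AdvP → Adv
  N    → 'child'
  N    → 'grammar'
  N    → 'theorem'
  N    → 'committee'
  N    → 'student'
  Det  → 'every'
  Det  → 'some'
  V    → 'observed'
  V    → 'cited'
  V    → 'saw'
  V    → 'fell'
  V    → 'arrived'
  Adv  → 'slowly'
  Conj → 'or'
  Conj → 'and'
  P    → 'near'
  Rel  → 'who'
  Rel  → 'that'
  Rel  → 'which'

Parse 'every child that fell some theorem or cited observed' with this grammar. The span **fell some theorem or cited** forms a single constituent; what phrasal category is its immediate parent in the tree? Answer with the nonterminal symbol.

RelC

[S [NP [NP [Det every] [N child]] [RelC [Rel that] [VP [VP [V fell] [NP [Det some] [N theorem]]] [Conj or] [VP [V cited]]]]] [VP [V observed]]]
The span 'fell some theorem or cited' is the VP node built by VP → VP Conj VP.
Its mother is the RelC built by RelC → Rel VP.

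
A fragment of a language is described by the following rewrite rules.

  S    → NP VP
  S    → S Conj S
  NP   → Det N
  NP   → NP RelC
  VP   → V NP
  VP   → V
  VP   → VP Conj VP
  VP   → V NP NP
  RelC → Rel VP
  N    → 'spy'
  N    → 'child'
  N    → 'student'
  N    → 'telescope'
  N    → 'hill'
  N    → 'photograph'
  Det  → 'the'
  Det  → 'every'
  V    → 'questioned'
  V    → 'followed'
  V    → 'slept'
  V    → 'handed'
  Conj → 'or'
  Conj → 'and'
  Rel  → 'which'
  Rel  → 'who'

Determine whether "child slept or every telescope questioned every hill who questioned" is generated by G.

Ungrammatical

For S → NP VP, no prefix of the string parses as an NP. The alternative S rule S → S Conj S likewise has no satisfying split.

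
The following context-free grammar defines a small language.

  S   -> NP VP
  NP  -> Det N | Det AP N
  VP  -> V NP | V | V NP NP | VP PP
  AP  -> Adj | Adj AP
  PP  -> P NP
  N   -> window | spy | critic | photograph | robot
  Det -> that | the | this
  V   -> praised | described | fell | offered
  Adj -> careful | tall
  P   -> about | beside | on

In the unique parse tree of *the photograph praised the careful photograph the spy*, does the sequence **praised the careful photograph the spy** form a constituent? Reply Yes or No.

[S [NP [Det the] [N photograph]] [VP [V praised] [NP [Det the] [AP [Adj careful]] [N photograph]] [NP [Det the] [N spy]]]]
The words 'praised the careful photograph the spy' are exhaustively dominated by a single VP node (built by VP → V NP NP), so they form a constituent.

Yes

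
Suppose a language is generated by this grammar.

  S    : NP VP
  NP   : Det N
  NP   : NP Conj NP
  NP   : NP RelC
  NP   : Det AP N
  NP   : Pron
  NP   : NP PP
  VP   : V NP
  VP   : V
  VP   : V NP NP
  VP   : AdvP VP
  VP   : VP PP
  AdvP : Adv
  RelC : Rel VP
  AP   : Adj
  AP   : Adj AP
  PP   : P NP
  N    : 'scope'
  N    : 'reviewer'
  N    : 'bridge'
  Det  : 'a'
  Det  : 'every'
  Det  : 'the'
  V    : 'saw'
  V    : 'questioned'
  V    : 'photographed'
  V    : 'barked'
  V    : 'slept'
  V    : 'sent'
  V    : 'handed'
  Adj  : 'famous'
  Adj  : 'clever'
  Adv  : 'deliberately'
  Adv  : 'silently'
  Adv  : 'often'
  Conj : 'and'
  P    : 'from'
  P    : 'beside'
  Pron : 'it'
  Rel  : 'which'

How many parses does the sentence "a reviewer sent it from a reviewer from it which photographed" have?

9

Two of the 9 distinct bracketings:
[S [NP [Det a] [N reviewer]] [VP [V sent] [NP [NP [NP [Pron it]] [PP [P from] [NP [NP [Det a] [N reviewer]] [PP [P from] [NP [Pron it]]]]]] [RelC [Rel which] [VP [V photographed]]]]]]
[S [NP [Det a] [N reviewer]] [VP [V sent] [NP [NP [NP [NP [Pron it]] [PP [P from] [NP [Det a] [N reviewer]]]] [PP [P from] [NP [Pron it]]]] [RelC [Rel which] [VP [V photographed]]]]]]
The trees differ in how a recursive rule is bracketed over the same span.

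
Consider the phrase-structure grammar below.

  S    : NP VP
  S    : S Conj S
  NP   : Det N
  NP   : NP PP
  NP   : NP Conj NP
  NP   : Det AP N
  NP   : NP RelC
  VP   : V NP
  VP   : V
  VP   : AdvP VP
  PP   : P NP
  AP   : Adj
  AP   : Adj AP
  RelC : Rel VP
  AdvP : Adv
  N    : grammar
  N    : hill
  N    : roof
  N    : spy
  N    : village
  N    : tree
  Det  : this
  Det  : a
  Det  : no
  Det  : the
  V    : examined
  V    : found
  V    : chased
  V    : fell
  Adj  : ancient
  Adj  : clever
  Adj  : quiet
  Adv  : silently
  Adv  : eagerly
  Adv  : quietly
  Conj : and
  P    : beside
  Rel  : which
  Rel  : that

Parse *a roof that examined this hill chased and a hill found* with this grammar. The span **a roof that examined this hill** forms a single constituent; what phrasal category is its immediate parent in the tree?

S
  S
    NP
      NP
        Det: a
        N: roof
      RelC
        Rel: that
        VP
          V: examined
          NP
            Det: this
            N: hill
    VP
      V: chased
  Conj: and
  S
    NP
      Det: a
      N: hill
    VP
      V: found
The span 'a roof that examined this hill' is the NP node built by NP → NP RelC.
Its mother is the S built by S → NP VP.

S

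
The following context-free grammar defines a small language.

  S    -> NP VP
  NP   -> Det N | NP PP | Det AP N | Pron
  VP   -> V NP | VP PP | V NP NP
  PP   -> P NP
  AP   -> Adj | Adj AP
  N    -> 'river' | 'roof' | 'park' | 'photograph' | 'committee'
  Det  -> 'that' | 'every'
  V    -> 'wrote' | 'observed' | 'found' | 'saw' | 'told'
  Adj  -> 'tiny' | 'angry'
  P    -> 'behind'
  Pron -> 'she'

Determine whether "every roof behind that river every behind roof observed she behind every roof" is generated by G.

A Det word can never sit immediately before a P word in any string this grammar generates, so the substring 'every behind' rules out a derivation.

Ungrammatical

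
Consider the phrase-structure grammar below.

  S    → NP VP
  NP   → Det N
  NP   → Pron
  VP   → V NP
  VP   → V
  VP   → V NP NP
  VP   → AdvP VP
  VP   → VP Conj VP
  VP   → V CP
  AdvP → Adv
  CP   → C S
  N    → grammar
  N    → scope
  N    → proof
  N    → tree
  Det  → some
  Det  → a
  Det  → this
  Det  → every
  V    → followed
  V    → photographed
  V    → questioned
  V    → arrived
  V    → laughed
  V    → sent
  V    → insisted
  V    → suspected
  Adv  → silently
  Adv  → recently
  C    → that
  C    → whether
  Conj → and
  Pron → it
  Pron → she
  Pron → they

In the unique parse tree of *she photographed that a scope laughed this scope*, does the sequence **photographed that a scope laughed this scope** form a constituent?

[S [NP [Pron she]] [VP [V photographed] [CP [C that] [S [NP [Det a] [N scope]] [VP [V laughed] [NP [Det this] [N scope]]]]]]]
The words 'photographed that a scope laughed this scope' are exhaustively dominated by a single VP node (built by VP → V CP), so they form a constituent.

Yes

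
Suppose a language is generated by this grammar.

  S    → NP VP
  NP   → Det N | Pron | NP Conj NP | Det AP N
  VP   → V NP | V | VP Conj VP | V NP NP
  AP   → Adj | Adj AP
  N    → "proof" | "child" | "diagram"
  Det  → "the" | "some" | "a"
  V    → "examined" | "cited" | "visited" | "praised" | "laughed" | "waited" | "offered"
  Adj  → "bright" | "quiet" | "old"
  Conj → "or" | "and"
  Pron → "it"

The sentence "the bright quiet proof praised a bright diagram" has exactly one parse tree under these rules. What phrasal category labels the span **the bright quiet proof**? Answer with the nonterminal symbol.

[S [NP [Det the] [AP [Adj bright] [AP [Adj quiet]]] [N proof]] [VP [V praised] [NP [Det a] [AP [Adj bright]] [N diagram]]]]
The span 'the bright quiet proof' is the NP node built by NP → Det AP N.

NP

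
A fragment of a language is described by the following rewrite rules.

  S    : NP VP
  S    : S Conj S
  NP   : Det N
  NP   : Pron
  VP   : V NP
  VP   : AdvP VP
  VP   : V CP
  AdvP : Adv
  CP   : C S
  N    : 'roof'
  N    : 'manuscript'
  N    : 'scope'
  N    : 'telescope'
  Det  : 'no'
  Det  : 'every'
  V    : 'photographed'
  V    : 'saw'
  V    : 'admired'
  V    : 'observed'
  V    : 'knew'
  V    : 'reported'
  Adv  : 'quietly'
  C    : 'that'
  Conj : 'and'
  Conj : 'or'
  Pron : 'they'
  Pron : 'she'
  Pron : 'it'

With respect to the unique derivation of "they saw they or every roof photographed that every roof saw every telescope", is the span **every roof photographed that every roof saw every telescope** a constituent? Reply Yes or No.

Yes

[S [S [NP [Pron they]] [VP [V saw] [NP [Pron they]]]] [Conj or] [S [NP [Det every] [N roof]] [VP [V photographed] [CP [C that] [S [NP [Det every] [N roof]] [VP [V saw] [NP [Det every] [N telescope]]]]]]]]
The words 'every roof photographed that every roof saw every telescope' are exhaustively dominated by a single S node (built by S → NP VP), so they form a constituent.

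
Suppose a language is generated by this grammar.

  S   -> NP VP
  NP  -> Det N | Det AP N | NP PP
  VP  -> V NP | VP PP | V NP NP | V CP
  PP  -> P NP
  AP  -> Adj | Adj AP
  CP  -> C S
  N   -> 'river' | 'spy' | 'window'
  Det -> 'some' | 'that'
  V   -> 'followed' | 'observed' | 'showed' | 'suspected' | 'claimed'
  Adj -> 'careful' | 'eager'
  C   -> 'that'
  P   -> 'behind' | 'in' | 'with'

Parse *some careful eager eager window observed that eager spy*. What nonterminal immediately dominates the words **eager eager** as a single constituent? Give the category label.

AP

[S [NP [Det some] [AP [Adj careful] [AP [Adj eager] [AP [Adj eager]]]] [N window]] [VP [V observed] [NP [Det that] [AP [Adj eager]] [N spy]]]]
The span 'eager eager' is the AP node built by AP → Adj AP.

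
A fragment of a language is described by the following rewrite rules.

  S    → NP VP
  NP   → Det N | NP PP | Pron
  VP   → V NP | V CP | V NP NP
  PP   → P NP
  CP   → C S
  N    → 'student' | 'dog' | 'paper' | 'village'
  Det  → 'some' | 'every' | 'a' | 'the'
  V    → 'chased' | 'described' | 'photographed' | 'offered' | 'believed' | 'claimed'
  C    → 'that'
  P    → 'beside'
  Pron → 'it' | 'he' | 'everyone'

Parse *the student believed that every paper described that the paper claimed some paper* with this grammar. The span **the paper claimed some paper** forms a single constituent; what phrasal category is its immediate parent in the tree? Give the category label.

S
  NP
    Det: the
    N: student
  VP
    V: believed
    CP
      C: that
      S
        NP
          Det: every
          N: paper
        VP
          V: described
          CP
            C: that
            S
              NP
                Det: the
                N: paper
              VP
                V: claimed
                NP
                  Det: some
                  N: paper
The span 'the paper claimed some paper' is the S node built by S → NP VP.
Its mother is the CP built by CP → C S.

CP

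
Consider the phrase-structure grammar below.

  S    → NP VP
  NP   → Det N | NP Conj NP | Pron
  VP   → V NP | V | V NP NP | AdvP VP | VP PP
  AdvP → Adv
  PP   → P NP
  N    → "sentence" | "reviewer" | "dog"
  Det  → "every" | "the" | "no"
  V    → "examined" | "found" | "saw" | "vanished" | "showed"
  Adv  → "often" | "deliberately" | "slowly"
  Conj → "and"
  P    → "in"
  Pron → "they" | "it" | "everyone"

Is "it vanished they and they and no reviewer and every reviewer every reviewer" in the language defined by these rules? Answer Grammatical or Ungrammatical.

Grammatical

[S [NP [Pron it]] [VP [V vanished] [NP [NP [Pron they]] [Conj and] [NP [NP [Pron they]] [Conj and] [NP [NP [Det no] [N reviewer]] [Conj and] [NP [Det every] [N reviewer]]]]] [NP [Det every] [N reviewer]]]]
Every word is introduced by a lexical rule and the phrasal rules combine the resulting categories into a single S.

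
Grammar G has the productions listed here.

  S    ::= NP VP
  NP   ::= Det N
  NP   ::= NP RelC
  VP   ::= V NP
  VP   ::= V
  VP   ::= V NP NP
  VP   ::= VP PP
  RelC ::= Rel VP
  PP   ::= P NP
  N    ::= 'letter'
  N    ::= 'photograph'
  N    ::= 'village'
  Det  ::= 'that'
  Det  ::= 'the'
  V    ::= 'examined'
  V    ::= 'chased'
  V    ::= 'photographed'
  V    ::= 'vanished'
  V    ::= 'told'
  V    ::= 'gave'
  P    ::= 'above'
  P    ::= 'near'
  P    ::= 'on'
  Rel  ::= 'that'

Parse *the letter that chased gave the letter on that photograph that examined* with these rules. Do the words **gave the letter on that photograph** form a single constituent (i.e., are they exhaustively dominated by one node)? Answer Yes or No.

[S [NP [NP [Det the] [N letter]] [RelC [Rel that] [VP [V chased]]]] [VP [VP [V gave] [NP [Det the] [N letter]]] [PP [P on] [NP [NP [Det that] [N photograph]] [RelC [Rel that] [VP [V examined]]]]]]]
The smallest constituent containing 'gave the letter on that photograph' is the VP spanning 'gave the letter on that photograph that examined'; no single node in the tree dominates exactly the given words.

No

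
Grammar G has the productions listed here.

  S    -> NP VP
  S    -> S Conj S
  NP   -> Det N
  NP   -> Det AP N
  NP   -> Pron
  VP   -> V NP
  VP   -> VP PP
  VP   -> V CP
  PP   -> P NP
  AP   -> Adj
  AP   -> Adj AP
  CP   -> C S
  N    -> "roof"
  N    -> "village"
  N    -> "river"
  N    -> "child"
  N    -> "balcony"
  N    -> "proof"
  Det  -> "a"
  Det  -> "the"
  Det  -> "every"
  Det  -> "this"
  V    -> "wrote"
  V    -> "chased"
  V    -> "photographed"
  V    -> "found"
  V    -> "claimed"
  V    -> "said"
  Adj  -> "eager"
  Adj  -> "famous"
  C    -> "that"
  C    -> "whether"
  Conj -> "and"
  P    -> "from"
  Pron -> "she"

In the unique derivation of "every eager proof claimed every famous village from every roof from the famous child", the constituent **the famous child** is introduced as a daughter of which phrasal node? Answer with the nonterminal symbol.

PP

S
  NP
    Det: every
    AP
      Adj: eager
    N: proof
  VP
    VP
      VP
        V: claimed
        NP
          Det: every
          AP
            Adj: famous
          N: village
      PP
        P: from
        NP
          Det: every
          N: roof
    PP
      P: from
      NP
        Det: the
        AP
          Adj: famous
        N: child
The span 'the famous child' is the NP node built by NP → Det AP N.
Its mother is the PP built by PP → P NP.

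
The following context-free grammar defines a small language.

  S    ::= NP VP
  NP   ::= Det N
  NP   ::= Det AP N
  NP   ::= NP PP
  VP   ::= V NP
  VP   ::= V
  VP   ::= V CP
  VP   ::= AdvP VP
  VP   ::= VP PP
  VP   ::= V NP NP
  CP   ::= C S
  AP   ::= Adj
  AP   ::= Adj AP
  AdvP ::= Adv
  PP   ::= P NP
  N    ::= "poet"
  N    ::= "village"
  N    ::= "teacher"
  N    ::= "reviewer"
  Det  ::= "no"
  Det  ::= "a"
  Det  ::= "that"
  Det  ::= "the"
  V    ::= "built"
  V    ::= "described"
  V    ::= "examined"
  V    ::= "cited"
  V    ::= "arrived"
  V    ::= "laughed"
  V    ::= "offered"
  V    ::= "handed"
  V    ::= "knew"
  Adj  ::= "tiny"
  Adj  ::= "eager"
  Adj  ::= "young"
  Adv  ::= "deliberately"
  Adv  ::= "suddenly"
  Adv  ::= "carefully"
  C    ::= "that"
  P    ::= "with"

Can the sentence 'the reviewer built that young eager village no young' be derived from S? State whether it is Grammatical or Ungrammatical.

For S → NP VP, the only prefix that parses as NP is 'the reviewer', but the remainder 'built that young eager village no young' is not a VP under these rules.

Ungrammatical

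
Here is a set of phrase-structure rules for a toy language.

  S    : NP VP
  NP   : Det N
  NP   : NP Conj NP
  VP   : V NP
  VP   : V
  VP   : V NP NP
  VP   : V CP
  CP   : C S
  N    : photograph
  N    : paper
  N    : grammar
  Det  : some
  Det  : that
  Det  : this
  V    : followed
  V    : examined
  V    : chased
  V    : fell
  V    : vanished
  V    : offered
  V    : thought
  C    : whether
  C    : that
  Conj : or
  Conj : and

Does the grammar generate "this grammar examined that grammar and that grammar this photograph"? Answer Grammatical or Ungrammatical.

S
  NP
    Det: this
    N: grammar
  VP
    V: examined
    NP
      NP
        Det: that
        N: grammar
      Conj: and
      NP
        Det: that
        N: grammar
    NP
      Det: this
      N: photograph
Every word is introduced by a lexical rule and the phrasal rules combine the resulting categories into a single S.

Grammatical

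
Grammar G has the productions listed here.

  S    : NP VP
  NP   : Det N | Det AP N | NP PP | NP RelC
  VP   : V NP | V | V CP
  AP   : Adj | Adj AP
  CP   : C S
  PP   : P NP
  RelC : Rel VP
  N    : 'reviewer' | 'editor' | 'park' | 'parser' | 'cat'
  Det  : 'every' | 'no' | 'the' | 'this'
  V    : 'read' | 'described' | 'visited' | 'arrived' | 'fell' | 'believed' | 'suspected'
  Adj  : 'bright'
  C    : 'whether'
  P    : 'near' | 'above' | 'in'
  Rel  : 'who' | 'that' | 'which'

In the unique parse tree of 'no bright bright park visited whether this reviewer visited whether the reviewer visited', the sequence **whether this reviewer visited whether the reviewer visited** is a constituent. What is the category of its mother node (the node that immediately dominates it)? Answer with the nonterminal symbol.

VP

S
  NP
    Det: no
    AP
      Adj: bright
      AP
        Adj: bright
    N: park
  VP
    V: visited
    CP
      C: whether
      S
        NP
          Det: this
          N: reviewer
        VP
          V: visited
          CP
            C: whether
            S
              NP
                Det: the
                N: reviewer
              VP
                V: visited
The span 'whether this reviewer visited whether the reviewer visited' is the CP node built by CP → C S.
Its mother is the VP built by VP → V CP.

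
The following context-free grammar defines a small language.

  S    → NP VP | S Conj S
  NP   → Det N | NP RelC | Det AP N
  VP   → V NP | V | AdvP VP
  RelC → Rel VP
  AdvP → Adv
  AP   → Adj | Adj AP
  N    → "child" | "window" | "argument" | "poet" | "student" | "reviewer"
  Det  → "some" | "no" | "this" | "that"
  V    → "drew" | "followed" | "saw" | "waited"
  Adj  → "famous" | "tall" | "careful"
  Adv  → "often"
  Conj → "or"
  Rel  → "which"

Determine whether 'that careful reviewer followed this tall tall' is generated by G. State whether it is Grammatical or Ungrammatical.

For S → NP VP, the only prefix that parses as NP is 'that careful reviewer', but the remainder 'followed this tall tall' is not a VP under these rules. The alternative S rule S → S Conj S likewise has no satisfying split.

Ungrammatical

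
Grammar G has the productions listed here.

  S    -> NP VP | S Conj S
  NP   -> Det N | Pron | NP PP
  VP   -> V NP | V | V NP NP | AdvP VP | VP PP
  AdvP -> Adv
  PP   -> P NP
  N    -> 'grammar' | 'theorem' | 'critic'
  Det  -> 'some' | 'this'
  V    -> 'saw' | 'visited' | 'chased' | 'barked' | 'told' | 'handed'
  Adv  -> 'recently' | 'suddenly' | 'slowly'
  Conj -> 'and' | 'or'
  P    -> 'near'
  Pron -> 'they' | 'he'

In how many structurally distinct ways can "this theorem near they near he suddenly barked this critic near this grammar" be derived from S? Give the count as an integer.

6

Two of the 6 distinct bracketings:
[S [NP [NP [Det this] [N theorem]] [PP [P near] [NP [NP [Pron they]] [PP [P near] [NP [Pron he]]]]]] [VP [AdvP [Adv suddenly]] [VP [V barked] [NP [NP [Det this] [N critic]] [PP [P near] [NP [Det this] [N grammar]]]]]]]
[S [NP [NP [Det this] [N theorem]] [PP [P near] [NP [NP [Pron they]] [PP [P near] [NP [Pron he]]]]]] [VP [AdvP [Adv suddenly]] [VP [VP [V barked] [NP [Det this] [N critic]]] [PP [P near] [NP [Det this] [N grammar]]]]]]
The difference turns on whether VP → VP PP is used at the relevant span, versus an alternative expansion of VP.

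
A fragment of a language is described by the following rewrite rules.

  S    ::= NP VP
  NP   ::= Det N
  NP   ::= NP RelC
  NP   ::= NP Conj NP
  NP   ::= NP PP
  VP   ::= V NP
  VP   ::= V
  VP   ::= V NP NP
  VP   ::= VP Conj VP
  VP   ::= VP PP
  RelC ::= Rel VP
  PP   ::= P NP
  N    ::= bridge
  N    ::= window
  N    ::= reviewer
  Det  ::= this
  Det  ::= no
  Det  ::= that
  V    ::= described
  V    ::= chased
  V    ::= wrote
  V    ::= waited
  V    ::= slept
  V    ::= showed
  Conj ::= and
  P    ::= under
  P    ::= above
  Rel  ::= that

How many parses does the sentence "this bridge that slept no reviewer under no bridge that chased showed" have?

Two of the 7 distinct bracketings:
[S [NP [NP [Det this] [N bridge]] [RelC [Rel that] [VP [V slept] [NP [NP [NP [Det no] [N reviewer]] [PP [P under] [NP [Det no] [N bridge]]]] [RelC [Rel that] [VP [V chased]]]]]]] [VP [V showed]]]
[S [NP [NP [Det this] [N bridge]] [RelC [Rel that] [VP [V slept] [NP [NP [Det no] [N reviewer]] [PP [P under] [NP [NP [Det no] [N bridge]] [RelC [Rel that] [VP [V chased]]]]]]]]] [VP [V showed]]]
The trees differ in how a recursive rule is bracketed over the same span.

7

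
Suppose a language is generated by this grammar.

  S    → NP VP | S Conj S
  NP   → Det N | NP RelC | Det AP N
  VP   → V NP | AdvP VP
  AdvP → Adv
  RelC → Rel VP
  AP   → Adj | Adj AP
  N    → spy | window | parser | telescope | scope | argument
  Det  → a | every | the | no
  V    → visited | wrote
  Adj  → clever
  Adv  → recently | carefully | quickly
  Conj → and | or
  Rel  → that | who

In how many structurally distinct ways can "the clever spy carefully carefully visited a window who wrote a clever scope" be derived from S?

1

[S [NP [Det the] [AP [Adj clever]] [N spy]] [VP [AdvP [Adv carefully]] [VP [AdvP [Adv carefully]] [VP [V visited] [NP [NP [Det a] [N window]] [RelC [Rel who] [VP [V wrote] [NP [Det a] [AP [Adj clever]] [N scope]]]]]]]]]
No rule offers an alternative attachment or grouping for any span, so this is the only derivation.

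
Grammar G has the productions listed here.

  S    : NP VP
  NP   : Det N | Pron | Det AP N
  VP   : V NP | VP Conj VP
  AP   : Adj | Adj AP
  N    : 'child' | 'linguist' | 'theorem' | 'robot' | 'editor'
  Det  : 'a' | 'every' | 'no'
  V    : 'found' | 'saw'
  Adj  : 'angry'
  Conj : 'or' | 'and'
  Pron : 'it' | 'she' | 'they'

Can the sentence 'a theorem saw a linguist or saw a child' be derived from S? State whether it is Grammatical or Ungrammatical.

S
  NP
    Det: a
    N: theorem
  VP
    VP
      V: saw
      NP
        Det: a
        N: linguist
    Conj: or
    VP
      V: saw
      NP
        Det: a
        N: child
The bracketing above is licensed at every node by one of the given productions, with S at the root.

Grammatical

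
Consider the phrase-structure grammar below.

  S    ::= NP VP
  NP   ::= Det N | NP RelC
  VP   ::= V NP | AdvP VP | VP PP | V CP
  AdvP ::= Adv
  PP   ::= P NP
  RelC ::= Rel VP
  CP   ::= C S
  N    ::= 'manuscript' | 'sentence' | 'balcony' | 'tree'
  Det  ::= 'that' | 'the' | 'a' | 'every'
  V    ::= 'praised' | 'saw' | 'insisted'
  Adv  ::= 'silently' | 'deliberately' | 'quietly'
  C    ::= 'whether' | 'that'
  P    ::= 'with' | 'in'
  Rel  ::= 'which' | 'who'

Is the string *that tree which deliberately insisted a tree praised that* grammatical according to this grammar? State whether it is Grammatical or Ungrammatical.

For S → NP VP, every NP-prefix leaves a non-VP remainder: after 'that tree' the remainder is not a VP; after 'that tree which deliberately insisted a tree' the remainder is not a VP.

Ungrammatical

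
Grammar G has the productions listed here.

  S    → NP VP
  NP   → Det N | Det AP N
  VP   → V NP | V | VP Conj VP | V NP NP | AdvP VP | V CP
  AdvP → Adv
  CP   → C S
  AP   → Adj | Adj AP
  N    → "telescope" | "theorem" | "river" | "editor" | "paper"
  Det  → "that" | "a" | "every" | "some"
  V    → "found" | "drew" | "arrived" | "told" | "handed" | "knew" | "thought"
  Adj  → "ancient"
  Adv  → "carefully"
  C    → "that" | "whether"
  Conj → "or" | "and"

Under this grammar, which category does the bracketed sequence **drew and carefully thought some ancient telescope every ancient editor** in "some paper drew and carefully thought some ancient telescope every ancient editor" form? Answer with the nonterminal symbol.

[S [NP [Det some] [N paper]] [VP [VP [V drew]] [Conj and] [VP [AdvP [Adv carefully]] [VP [V thought] [NP [Det some] [AP [Adj ancient]] [N telescope]] [NP [Det every] [AP [Adj ancient]] [N editor]]]]]]
The span 'drew and carefully thought some ancient telescope every ancient editor' is the VP node built by VP → VP Conj VP.

VP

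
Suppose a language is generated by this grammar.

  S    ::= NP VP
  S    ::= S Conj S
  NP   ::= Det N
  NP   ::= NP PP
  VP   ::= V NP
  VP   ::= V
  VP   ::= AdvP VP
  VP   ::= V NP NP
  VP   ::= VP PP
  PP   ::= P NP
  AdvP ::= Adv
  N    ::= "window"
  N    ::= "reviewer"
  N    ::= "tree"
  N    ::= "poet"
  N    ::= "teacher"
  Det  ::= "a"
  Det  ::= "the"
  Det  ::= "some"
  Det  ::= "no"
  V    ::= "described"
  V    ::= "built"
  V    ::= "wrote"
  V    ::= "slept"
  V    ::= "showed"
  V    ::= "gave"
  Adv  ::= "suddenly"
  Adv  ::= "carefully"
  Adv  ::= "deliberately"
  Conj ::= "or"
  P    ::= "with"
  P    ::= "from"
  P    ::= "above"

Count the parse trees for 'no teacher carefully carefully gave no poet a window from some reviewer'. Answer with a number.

4

Two of the 4 distinct bracketings:
[S [NP [Det no] [N teacher]] [VP [AdvP [Adv carefully]] [VP [AdvP [Adv carefully]] [VP [V gave] [NP [Det no] [N poet]] [NP [NP [Det a] [N window]] [PP [P from] [NP [Det some] [N reviewer]]]]]]]]
[S [NP [Det no] [N teacher]] [VP [AdvP [Adv carefully]] [VP [AdvP [Adv carefully]] [VP [VP [V gave] [NP [Det no] [N poet]] [NP [Det a] [N window]]] [PP [P from] [NP [Det some] [N reviewer]]]]]]]
The difference turns on whether NP → NP PP is used at the relevant span, versus an alternative expansion of NP.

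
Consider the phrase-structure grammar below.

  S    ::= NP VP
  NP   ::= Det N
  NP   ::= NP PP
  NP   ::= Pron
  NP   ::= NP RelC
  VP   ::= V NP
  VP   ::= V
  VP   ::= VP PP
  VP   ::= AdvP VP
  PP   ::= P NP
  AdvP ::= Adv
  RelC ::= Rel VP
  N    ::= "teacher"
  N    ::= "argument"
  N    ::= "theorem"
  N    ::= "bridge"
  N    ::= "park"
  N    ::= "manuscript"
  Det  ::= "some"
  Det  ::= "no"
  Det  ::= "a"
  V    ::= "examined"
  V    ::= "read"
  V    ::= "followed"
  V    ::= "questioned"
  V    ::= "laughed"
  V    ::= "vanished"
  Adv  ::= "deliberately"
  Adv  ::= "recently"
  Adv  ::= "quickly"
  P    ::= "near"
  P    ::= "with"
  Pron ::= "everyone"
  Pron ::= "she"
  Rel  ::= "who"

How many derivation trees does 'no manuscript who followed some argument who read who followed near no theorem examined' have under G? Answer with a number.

8

Two of the 8 distinct bracketings:
[S [NP [NP [NP [Det no] [N manuscript]] [RelC [Rel who] [VP [V followed] [NP [NP [NP [Det some] [N argument]] [RelC [Rel who] [VP [V read]]]] [RelC [Rel who] [VP [V followed]]]]]]] [PP [P near] [NP [Det no] [N theorem]]]] [VP [V examined]]]
[S [NP [NP [NP [NP [Det no] [N manuscript]] [RelC [Rel who] [VP [V followed] [NP [NP [Det some] [N argument]] [RelC [Rel who] [VP [V read]]]]]]] [RelC [Rel who] [VP [V followed]]]] [PP [P near] [NP [Det no] [N theorem]]]] [VP [V examined]]]
The trees differ in how a recursive rule is bracketed over the same span.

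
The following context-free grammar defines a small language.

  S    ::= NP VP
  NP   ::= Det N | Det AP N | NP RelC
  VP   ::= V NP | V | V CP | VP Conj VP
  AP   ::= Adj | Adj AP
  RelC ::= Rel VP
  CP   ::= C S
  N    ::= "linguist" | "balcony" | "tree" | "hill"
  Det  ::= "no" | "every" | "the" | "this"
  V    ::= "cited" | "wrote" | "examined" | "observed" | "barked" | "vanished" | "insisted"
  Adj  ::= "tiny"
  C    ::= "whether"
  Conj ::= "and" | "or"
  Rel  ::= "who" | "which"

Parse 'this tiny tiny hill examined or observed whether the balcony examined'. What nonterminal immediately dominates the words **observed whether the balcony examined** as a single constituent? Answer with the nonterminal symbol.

VP

[S [NP [Det this] [AP [Adj tiny] [AP [Adj tiny]]] [N hill]] [VP [VP [V examined]] [Conj or] [VP [V observed] [CP [C whether] [S [NP [Det the] [N balcony]] [VP [V examined]]]]]]]
The span 'observed whether the balcony examined' is the VP node built by VP → V CP.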